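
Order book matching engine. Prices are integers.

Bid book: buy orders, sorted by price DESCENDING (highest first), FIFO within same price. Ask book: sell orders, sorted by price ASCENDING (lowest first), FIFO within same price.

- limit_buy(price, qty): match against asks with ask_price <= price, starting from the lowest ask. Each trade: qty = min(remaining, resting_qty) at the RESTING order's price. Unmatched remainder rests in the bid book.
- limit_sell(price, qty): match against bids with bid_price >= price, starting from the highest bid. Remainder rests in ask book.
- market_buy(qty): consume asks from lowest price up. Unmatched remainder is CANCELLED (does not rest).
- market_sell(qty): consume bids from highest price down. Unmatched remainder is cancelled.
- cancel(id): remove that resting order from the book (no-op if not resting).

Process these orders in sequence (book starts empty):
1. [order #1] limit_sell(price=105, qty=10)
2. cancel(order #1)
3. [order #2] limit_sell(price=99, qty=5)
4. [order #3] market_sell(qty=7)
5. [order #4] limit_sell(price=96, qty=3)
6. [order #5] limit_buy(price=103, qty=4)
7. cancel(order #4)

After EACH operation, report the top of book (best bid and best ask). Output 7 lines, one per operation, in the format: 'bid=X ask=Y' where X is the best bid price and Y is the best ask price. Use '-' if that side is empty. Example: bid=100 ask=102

Answer: bid=- ask=105
bid=- ask=-
bid=- ask=99
bid=- ask=99
bid=- ask=96
bid=- ask=99
bid=- ask=99

Derivation:
After op 1 [order #1] limit_sell(price=105, qty=10): fills=none; bids=[-] asks=[#1:10@105]
After op 2 cancel(order #1): fills=none; bids=[-] asks=[-]
After op 3 [order #2] limit_sell(price=99, qty=5): fills=none; bids=[-] asks=[#2:5@99]
After op 4 [order #3] market_sell(qty=7): fills=none; bids=[-] asks=[#2:5@99]
After op 5 [order #4] limit_sell(price=96, qty=3): fills=none; bids=[-] asks=[#4:3@96 #2:5@99]
After op 6 [order #5] limit_buy(price=103, qty=4): fills=#5x#4:3@96 #5x#2:1@99; bids=[-] asks=[#2:4@99]
After op 7 cancel(order #4): fills=none; bids=[-] asks=[#2:4@99]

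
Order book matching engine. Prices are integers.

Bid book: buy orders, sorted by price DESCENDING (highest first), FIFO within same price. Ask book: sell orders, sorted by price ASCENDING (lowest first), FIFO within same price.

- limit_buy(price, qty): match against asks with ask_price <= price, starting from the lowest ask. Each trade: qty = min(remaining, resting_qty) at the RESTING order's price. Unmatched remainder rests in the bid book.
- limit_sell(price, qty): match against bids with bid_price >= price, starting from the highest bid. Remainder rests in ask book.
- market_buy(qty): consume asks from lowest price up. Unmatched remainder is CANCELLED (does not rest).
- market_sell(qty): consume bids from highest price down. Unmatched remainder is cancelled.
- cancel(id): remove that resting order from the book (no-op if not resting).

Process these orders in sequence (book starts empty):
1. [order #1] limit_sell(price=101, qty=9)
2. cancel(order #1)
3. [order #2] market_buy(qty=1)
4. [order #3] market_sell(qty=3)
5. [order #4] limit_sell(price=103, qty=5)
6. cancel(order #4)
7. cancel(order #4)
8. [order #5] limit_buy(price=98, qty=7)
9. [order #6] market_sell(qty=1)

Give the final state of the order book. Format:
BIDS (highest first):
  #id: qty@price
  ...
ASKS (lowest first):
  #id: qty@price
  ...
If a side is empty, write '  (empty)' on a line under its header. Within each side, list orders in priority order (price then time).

Answer: BIDS (highest first):
  #5: 6@98
ASKS (lowest first):
  (empty)

Derivation:
After op 1 [order #1] limit_sell(price=101, qty=9): fills=none; bids=[-] asks=[#1:9@101]
After op 2 cancel(order #1): fills=none; bids=[-] asks=[-]
After op 3 [order #2] market_buy(qty=1): fills=none; bids=[-] asks=[-]
After op 4 [order #3] market_sell(qty=3): fills=none; bids=[-] asks=[-]
After op 5 [order #4] limit_sell(price=103, qty=5): fills=none; bids=[-] asks=[#4:5@103]
After op 6 cancel(order #4): fills=none; bids=[-] asks=[-]
After op 7 cancel(order #4): fills=none; bids=[-] asks=[-]
After op 8 [order #5] limit_buy(price=98, qty=7): fills=none; bids=[#5:7@98] asks=[-]
After op 9 [order #6] market_sell(qty=1): fills=#5x#6:1@98; bids=[#5:6@98] asks=[-]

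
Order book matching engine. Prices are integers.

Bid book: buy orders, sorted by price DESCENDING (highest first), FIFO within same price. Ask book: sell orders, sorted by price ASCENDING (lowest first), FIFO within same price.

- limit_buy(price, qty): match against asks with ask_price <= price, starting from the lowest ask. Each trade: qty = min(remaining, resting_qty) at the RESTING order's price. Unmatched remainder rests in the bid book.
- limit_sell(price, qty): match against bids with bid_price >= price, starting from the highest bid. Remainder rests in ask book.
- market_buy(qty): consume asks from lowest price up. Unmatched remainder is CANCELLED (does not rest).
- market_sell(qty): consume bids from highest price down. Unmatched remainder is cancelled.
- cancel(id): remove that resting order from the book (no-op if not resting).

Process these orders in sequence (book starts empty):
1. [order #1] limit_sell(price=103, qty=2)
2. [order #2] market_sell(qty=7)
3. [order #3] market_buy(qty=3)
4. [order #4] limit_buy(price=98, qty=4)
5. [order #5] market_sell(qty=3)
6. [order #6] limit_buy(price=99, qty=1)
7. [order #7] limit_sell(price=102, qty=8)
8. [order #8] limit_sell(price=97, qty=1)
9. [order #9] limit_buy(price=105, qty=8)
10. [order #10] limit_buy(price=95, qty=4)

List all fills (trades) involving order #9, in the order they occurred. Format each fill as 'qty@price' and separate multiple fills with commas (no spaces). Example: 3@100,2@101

Answer: 8@102

Derivation:
After op 1 [order #1] limit_sell(price=103, qty=2): fills=none; bids=[-] asks=[#1:2@103]
After op 2 [order #2] market_sell(qty=7): fills=none; bids=[-] asks=[#1:2@103]
After op 3 [order #3] market_buy(qty=3): fills=#3x#1:2@103; bids=[-] asks=[-]
After op 4 [order #4] limit_buy(price=98, qty=4): fills=none; bids=[#4:4@98] asks=[-]
After op 5 [order #5] market_sell(qty=3): fills=#4x#5:3@98; bids=[#4:1@98] asks=[-]
After op 6 [order #6] limit_buy(price=99, qty=1): fills=none; bids=[#6:1@99 #4:1@98] asks=[-]
After op 7 [order #7] limit_sell(price=102, qty=8): fills=none; bids=[#6:1@99 #4:1@98] asks=[#7:8@102]
After op 8 [order #8] limit_sell(price=97, qty=1): fills=#6x#8:1@99; bids=[#4:1@98] asks=[#7:8@102]
After op 9 [order #9] limit_buy(price=105, qty=8): fills=#9x#7:8@102; bids=[#4:1@98] asks=[-]
After op 10 [order #10] limit_buy(price=95, qty=4): fills=none; bids=[#4:1@98 #10:4@95] asks=[-]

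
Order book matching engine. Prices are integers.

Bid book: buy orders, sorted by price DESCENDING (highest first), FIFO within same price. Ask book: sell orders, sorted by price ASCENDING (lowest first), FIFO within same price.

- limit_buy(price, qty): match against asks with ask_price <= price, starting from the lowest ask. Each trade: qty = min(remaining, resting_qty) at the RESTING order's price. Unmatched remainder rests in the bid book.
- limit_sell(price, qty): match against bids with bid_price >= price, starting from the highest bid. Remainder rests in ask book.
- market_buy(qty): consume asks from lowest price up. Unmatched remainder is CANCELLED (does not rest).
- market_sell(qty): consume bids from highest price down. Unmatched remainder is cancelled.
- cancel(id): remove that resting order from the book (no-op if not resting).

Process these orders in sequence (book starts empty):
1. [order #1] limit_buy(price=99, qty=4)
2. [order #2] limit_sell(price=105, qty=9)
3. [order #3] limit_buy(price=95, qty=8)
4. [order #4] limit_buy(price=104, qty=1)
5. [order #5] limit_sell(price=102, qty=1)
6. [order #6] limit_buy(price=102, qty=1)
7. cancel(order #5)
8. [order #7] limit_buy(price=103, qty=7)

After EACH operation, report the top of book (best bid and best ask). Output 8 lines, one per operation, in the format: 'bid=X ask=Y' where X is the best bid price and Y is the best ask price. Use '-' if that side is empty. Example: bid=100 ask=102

Answer: bid=99 ask=-
bid=99 ask=105
bid=99 ask=105
bid=104 ask=105
bid=99 ask=105
bid=102 ask=105
bid=102 ask=105
bid=103 ask=105

Derivation:
After op 1 [order #1] limit_buy(price=99, qty=4): fills=none; bids=[#1:4@99] asks=[-]
After op 2 [order #2] limit_sell(price=105, qty=9): fills=none; bids=[#1:4@99] asks=[#2:9@105]
After op 3 [order #3] limit_buy(price=95, qty=8): fills=none; bids=[#1:4@99 #3:8@95] asks=[#2:9@105]
After op 4 [order #4] limit_buy(price=104, qty=1): fills=none; bids=[#4:1@104 #1:4@99 #3:8@95] asks=[#2:9@105]
After op 5 [order #5] limit_sell(price=102, qty=1): fills=#4x#5:1@104; bids=[#1:4@99 #3:8@95] asks=[#2:9@105]
After op 6 [order #6] limit_buy(price=102, qty=1): fills=none; bids=[#6:1@102 #1:4@99 #3:8@95] asks=[#2:9@105]
After op 7 cancel(order #5): fills=none; bids=[#6:1@102 #1:4@99 #3:8@95] asks=[#2:9@105]
After op 8 [order #7] limit_buy(price=103, qty=7): fills=none; bids=[#7:7@103 #6:1@102 #1:4@99 #3:8@95] asks=[#2:9@105]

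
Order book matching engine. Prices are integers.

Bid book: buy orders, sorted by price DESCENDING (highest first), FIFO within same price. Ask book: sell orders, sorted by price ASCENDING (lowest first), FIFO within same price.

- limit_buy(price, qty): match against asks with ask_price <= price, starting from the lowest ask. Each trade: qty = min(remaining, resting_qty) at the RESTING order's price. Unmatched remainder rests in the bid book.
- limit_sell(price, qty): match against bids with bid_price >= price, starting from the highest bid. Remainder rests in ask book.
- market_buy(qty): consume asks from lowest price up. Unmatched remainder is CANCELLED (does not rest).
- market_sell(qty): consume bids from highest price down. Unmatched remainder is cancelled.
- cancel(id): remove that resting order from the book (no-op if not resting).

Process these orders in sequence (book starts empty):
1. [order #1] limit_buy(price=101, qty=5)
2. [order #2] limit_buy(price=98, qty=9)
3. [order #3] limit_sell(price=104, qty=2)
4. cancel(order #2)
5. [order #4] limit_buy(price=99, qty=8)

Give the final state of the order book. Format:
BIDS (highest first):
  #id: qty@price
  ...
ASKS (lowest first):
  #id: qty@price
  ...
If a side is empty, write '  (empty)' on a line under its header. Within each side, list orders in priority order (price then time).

Answer: BIDS (highest first):
  #1: 5@101
  #4: 8@99
ASKS (lowest first):
  #3: 2@104

Derivation:
After op 1 [order #1] limit_buy(price=101, qty=5): fills=none; bids=[#1:5@101] asks=[-]
After op 2 [order #2] limit_buy(price=98, qty=9): fills=none; bids=[#1:5@101 #2:9@98] asks=[-]
After op 3 [order #3] limit_sell(price=104, qty=2): fills=none; bids=[#1:5@101 #2:9@98] asks=[#3:2@104]
After op 4 cancel(order #2): fills=none; bids=[#1:5@101] asks=[#3:2@104]
After op 5 [order #4] limit_buy(price=99, qty=8): fills=none; bids=[#1:5@101 #4:8@99] asks=[#3:2@104]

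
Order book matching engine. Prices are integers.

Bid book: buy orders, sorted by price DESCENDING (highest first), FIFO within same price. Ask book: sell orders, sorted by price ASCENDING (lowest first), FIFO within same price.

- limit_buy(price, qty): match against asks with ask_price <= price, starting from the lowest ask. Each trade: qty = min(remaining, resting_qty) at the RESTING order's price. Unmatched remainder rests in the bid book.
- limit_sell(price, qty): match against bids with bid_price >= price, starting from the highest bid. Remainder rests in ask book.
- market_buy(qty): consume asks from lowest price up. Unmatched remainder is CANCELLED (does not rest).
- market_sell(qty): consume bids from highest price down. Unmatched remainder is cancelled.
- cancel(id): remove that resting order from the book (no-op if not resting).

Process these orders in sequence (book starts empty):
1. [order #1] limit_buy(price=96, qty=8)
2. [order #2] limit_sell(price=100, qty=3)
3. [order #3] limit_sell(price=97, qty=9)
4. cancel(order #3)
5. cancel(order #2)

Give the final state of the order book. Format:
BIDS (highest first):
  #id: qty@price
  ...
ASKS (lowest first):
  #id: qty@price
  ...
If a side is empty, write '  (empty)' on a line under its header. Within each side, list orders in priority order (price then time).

After op 1 [order #1] limit_buy(price=96, qty=8): fills=none; bids=[#1:8@96] asks=[-]
After op 2 [order #2] limit_sell(price=100, qty=3): fills=none; bids=[#1:8@96] asks=[#2:3@100]
After op 3 [order #3] limit_sell(price=97, qty=9): fills=none; bids=[#1:8@96] asks=[#3:9@97 #2:3@100]
After op 4 cancel(order #3): fills=none; bids=[#1:8@96] asks=[#2:3@100]
After op 5 cancel(order #2): fills=none; bids=[#1:8@96] asks=[-]

Answer: BIDS (highest first):
  #1: 8@96
ASKS (lowest first):
  (empty)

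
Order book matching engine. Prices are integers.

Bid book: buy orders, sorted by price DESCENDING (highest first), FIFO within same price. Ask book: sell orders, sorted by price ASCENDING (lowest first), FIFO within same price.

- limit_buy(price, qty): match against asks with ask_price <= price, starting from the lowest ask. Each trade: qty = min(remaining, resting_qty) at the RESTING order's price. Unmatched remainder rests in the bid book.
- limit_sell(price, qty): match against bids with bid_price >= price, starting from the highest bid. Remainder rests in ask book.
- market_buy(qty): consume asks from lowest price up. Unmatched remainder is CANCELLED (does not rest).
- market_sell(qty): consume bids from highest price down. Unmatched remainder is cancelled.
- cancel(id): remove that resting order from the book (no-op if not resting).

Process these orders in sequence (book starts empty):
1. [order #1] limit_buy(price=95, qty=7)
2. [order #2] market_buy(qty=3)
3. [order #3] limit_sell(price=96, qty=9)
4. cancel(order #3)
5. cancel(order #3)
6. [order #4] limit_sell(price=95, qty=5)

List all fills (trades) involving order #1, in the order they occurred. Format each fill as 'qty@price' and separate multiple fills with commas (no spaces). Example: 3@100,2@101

After op 1 [order #1] limit_buy(price=95, qty=7): fills=none; bids=[#1:7@95] asks=[-]
After op 2 [order #2] market_buy(qty=3): fills=none; bids=[#1:7@95] asks=[-]
After op 3 [order #3] limit_sell(price=96, qty=9): fills=none; bids=[#1:7@95] asks=[#3:9@96]
After op 4 cancel(order #3): fills=none; bids=[#1:7@95] asks=[-]
After op 5 cancel(order #3): fills=none; bids=[#1:7@95] asks=[-]
After op 6 [order #4] limit_sell(price=95, qty=5): fills=#1x#4:5@95; bids=[#1:2@95] asks=[-]

Answer: 5@95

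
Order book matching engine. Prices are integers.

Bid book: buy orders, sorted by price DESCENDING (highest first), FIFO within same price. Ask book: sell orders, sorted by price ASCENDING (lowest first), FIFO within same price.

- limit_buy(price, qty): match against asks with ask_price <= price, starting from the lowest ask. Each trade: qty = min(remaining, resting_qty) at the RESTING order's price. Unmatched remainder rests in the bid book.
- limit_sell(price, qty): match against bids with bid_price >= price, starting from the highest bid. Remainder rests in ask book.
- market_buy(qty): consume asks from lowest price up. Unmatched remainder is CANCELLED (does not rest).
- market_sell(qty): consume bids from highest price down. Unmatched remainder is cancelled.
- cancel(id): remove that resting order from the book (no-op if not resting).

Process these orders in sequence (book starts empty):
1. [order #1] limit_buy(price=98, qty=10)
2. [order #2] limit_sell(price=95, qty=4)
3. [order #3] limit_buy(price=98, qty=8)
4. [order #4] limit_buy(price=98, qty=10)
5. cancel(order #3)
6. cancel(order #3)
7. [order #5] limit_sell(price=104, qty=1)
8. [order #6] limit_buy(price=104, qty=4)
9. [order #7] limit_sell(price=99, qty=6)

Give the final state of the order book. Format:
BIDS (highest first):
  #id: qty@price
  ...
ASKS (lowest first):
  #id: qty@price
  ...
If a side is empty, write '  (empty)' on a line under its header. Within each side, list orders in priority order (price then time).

Answer: BIDS (highest first):
  #1: 6@98
  #4: 10@98
ASKS (lowest first):
  #7: 3@99

Derivation:
After op 1 [order #1] limit_buy(price=98, qty=10): fills=none; bids=[#1:10@98] asks=[-]
After op 2 [order #2] limit_sell(price=95, qty=4): fills=#1x#2:4@98; bids=[#1:6@98] asks=[-]
After op 3 [order #3] limit_buy(price=98, qty=8): fills=none; bids=[#1:6@98 #3:8@98] asks=[-]
After op 4 [order #4] limit_buy(price=98, qty=10): fills=none; bids=[#1:6@98 #3:8@98 #4:10@98] asks=[-]
After op 5 cancel(order #3): fills=none; bids=[#1:6@98 #4:10@98] asks=[-]
After op 6 cancel(order #3): fills=none; bids=[#1:6@98 #4:10@98] asks=[-]
After op 7 [order #5] limit_sell(price=104, qty=1): fills=none; bids=[#1:6@98 #4:10@98] asks=[#5:1@104]
After op 8 [order #6] limit_buy(price=104, qty=4): fills=#6x#5:1@104; bids=[#6:3@104 #1:6@98 #4:10@98] asks=[-]
After op 9 [order #7] limit_sell(price=99, qty=6): fills=#6x#7:3@104; bids=[#1:6@98 #4:10@98] asks=[#7:3@99]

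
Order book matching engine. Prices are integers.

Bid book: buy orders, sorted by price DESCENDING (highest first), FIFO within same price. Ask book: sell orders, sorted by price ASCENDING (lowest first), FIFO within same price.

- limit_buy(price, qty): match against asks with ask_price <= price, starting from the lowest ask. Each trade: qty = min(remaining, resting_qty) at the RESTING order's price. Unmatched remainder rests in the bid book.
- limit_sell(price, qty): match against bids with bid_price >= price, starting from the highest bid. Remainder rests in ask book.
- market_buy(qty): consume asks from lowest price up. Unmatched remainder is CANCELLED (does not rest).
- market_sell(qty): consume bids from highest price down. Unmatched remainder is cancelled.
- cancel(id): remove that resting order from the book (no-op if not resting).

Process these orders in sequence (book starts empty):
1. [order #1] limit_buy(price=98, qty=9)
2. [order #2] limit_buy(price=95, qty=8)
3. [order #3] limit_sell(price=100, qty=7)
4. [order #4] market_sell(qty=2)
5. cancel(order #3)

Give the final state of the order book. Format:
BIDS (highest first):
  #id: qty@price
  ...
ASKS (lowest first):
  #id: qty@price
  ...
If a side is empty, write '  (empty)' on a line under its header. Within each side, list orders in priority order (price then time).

Answer: BIDS (highest first):
  #1: 7@98
  #2: 8@95
ASKS (lowest first):
  (empty)

Derivation:
After op 1 [order #1] limit_buy(price=98, qty=9): fills=none; bids=[#1:9@98] asks=[-]
After op 2 [order #2] limit_buy(price=95, qty=8): fills=none; bids=[#1:9@98 #2:8@95] asks=[-]
After op 3 [order #3] limit_sell(price=100, qty=7): fills=none; bids=[#1:9@98 #2:8@95] asks=[#3:7@100]
After op 4 [order #4] market_sell(qty=2): fills=#1x#4:2@98; bids=[#1:7@98 #2:8@95] asks=[#3:7@100]
After op 5 cancel(order #3): fills=none; bids=[#1:7@98 #2:8@95] asks=[-]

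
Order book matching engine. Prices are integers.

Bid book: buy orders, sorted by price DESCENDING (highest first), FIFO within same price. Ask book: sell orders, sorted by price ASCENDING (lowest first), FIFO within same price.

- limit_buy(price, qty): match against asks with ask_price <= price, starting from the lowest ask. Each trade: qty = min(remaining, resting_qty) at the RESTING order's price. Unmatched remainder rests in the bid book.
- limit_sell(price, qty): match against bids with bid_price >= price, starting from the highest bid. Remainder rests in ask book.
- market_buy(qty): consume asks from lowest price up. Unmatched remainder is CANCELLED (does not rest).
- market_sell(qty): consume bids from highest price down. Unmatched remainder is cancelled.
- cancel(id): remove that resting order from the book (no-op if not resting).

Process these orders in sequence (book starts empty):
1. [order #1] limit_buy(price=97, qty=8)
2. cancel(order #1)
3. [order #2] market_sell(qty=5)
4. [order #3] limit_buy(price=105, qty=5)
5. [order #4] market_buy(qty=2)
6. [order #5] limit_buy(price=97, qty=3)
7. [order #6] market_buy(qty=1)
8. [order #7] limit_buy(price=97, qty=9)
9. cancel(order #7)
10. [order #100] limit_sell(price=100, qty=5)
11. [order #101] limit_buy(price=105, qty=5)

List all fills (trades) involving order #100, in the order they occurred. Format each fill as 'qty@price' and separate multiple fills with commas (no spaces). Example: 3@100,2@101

After op 1 [order #1] limit_buy(price=97, qty=8): fills=none; bids=[#1:8@97] asks=[-]
After op 2 cancel(order #1): fills=none; bids=[-] asks=[-]
After op 3 [order #2] market_sell(qty=5): fills=none; bids=[-] asks=[-]
After op 4 [order #3] limit_buy(price=105, qty=5): fills=none; bids=[#3:5@105] asks=[-]
After op 5 [order #4] market_buy(qty=2): fills=none; bids=[#3:5@105] asks=[-]
After op 6 [order #5] limit_buy(price=97, qty=3): fills=none; bids=[#3:5@105 #5:3@97] asks=[-]
After op 7 [order #6] market_buy(qty=1): fills=none; bids=[#3:5@105 #5:3@97] asks=[-]
After op 8 [order #7] limit_buy(price=97, qty=9): fills=none; bids=[#3:5@105 #5:3@97 #7:9@97] asks=[-]
After op 9 cancel(order #7): fills=none; bids=[#3:5@105 #5:3@97] asks=[-]
After op 10 [order #100] limit_sell(price=100, qty=5): fills=#3x#100:5@105; bids=[#5:3@97] asks=[-]
After op 11 [order #101] limit_buy(price=105, qty=5): fills=none; bids=[#101:5@105 #5:3@97] asks=[-]

Answer: 5@105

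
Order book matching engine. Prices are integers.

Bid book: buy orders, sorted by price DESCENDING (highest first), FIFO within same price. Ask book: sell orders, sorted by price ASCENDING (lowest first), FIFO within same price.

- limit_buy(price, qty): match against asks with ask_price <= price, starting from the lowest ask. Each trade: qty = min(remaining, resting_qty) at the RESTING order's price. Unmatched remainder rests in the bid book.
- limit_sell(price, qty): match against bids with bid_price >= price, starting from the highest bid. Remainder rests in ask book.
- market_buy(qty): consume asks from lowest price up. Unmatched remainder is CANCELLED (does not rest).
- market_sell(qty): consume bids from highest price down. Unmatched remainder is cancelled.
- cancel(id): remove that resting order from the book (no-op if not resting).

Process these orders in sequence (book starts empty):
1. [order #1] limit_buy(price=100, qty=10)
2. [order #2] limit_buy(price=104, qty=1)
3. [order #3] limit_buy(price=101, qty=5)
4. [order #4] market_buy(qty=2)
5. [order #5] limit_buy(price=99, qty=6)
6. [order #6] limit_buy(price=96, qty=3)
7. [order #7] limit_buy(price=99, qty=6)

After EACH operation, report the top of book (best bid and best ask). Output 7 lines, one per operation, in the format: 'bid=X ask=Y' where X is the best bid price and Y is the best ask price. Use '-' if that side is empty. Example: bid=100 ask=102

Answer: bid=100 ask=-
bid=104 ask=-
bid=104 ask=-
bid=104 ask=-
bid=104 ask=-
bid=104 ask=-
bid=104 ask=-

Derivation:
After op 1 [order #1] limit_buy(price=100, qty=10): fills=none; bids=[#1:10@100] asks=[-]
After op 2 [order #2] limit_buy(price=104, qty=1): fills=none; bids=[#2:1@104 #1:10@100] asks=[-]
After op 3 [order #3] limit_buy(price=101, qty=5): fills=none; bids=[#2:1@104 #3:5@101 #1:10@100] asks=[-]
After op 4 [order #4] market_buy(qty=2): fills=none; bids=[#2:1@104 #3:5@101 #1:10@100] asks=[-]
After op 5 [order #5] limit_buy(price=99, qty=6): fills=none; bids=[#2:1@104 #3:5@101 #1:10@100 #5:6@99] asks=[-]
After op 6 [order #6] limit_buy(price=96, qty=3): fills=none; bids=[#2:1@104 #3:5@101 #1:10@100 #5:6@99 #6:3@96] asks=[-]
After op 7 [order #7] limit_buy(price=99, qty=6): fills=none; bids=[#2:1@104 #3:5@101 #1:10@100 #5:6@99 #7:6@99 #6:3@96] asks=[-]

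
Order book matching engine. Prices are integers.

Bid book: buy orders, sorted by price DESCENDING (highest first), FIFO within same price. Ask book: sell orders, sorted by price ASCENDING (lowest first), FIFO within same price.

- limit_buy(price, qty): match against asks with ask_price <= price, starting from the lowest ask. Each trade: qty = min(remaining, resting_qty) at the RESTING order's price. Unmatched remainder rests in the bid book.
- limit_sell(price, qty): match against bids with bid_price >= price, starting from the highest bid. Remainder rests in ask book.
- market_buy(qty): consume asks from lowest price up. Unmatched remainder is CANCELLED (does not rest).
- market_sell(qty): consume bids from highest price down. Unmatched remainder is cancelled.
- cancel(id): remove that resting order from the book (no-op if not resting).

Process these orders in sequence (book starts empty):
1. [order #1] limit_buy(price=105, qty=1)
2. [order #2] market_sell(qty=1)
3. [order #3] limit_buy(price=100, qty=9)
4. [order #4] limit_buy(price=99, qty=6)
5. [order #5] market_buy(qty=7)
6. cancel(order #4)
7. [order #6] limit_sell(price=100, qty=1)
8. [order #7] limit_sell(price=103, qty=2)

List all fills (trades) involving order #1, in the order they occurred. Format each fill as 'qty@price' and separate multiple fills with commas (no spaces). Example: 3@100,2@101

After op 1 [order #1] limit_buy(price=105, qty=1): fills=none; bids=[#1:1@105] asks=[-]
After op 2 [order #2] market_sell(qty=1): fills=#1x#2:1@105; bids=[-] asks=[-]
After op 3 [order #3] limit_buy(price=100, qty=9): fills=none; bids=[#3:9@100] asks=[-]
After op 4 [order #4] limit_buy(price=99, qty=6): fills=none; bids=[#3:9@100 #4:6@99] asks=[-]
After op 5 [order #5] market_buy(qty=7): fills=none; bids=[#3:9@100 #4:6@99] asks=[-]
After op 6 cancel(order #4): fills=none; bids=[#3:9@100] asks=[-]
After op 7 [order #6] limit_sell(price=100, qty=1): fills=#3x#6:1@100; bids=[#3:8@100] asks=[-]
After op 8 [order #7] limit_sell(price=103, qty=2): fills=none; bids=[#3:8@100] asks=[#7:2@103]

Answer: 1@105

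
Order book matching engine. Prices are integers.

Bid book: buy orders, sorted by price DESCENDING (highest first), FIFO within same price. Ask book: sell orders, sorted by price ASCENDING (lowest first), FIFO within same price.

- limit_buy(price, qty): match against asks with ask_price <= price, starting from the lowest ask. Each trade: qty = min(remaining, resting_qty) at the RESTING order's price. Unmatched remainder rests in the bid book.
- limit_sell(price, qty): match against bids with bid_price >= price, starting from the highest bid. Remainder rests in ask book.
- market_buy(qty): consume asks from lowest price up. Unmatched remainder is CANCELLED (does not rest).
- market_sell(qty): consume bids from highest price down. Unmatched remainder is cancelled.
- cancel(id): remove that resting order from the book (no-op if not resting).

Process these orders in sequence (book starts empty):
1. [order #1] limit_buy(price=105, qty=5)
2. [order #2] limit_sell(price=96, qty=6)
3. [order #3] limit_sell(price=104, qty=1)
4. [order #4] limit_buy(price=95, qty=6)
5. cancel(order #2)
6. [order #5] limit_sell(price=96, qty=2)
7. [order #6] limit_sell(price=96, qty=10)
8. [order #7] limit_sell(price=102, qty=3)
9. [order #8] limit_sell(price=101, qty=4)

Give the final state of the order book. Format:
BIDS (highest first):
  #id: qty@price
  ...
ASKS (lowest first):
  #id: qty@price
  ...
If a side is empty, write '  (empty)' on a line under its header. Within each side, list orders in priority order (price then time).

Answer: BIDS (highest first):
  #4: 6@95
ASKS (lowest first):
  #5: 2@96
  #6: 10@96
  #8: 4@101
  #7: 3@102
  #3: 1@104

Derivation:
After op 1 [order #1] limit_buy(price=105, qty=5): fills=none; bids=[#1:5@105] asks=[-]
After op 2 [order #2] limit_sell(price=96, qty=6): fills=#1x#2:5@105; bids=[-] asks=[#2:1@96]
After op 3 [order #3] limit_sell(price=104, qty=1): fills=none; bids=[-] asks=[#2:1@96 #3:1@104]
After op 4 [order #4] limit_buy(price=95, qty=6): fills=none; bids=[#4:6@95] asks=[#2:1@96 #3:1@104]
After op 5 cancel(order #2): fills=none; bids=[#4:6@95] asks=[#3:1@104]
After op 6 [order #5] limit_sell(price=96, qty=2): fills=none; bids=[#4:6@95] asks=[#5:2@96 #3:1@104]
After op 7 [order #6] limit_sell(price=96, qty=10): fills=none; bids=[#4:6@95] asks=[#5:2@96 #6:10@96 #3:1@104]
After op 8 [order #7] limit_sell(price=102, qty=3): fills=none; bids=[#4:6@95] asks=[#5:2@96 #6:10@96 #7:3@102 #3:1@104]
After op 9 [order #8] limit_sell(price=101, qty=4): fills=none; bids=[#4:6@95] asks=[#5:2@96 #6:10@96 #8:4@101 #7:3@102 #3:1@104]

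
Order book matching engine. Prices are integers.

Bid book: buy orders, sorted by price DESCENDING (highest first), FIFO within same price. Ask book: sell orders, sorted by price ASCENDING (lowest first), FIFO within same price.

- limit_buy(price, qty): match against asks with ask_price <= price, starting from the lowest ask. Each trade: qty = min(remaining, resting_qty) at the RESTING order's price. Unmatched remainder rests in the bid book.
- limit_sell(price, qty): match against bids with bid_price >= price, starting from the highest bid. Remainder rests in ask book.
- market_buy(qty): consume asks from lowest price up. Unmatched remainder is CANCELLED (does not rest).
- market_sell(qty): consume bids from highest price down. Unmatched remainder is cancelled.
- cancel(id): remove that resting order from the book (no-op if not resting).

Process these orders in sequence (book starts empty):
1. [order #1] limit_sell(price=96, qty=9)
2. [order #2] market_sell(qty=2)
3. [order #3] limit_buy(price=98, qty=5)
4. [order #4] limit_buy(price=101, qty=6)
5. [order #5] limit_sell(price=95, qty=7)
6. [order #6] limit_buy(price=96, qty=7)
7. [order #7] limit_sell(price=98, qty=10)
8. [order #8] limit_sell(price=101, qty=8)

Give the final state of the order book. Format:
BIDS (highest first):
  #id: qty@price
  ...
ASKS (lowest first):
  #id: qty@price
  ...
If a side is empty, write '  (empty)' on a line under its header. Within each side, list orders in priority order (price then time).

After op 1 [order #1] limit_sell(price=96, qty=9): fills=none; bids=[-] asks=[#1:9@96]
After op 2 [order #2] market_sell(qty=2): fills=none; bids=[-] asks=[#1:9@96]
After op 3 [order #3] limit_buy(price=98, qty=5): fills=#3x#1:5@96; bids=[-] asks=[#1:4@96]
After op 4 [order #4] limit_buy(price=101, qty=6): fills=#4x#1:4@96; bids=[#4:2@101] asks=[-]
After op 5 [order #5] limit_sell(price=95, qty=7): fills=#4x#5:2@101; bids=[-] asks=[#5:5@95]
After op 6 [order #6] limit_buy(price=96, qty=7): fills=#6x#5:5@95; bids=[#6:2@96] asks=[-]
After op 7 [order #7] limit_sell(price=98, qty=10): fills=none; bids=[#6:2@96] asks=[#7:10@98]
After op 8 [order #8] limit_sell(price=101, qty=8): fills=none; bids=[#6:2@96] asks=[#7:10@98 #8:8@101]

Answer: BIDS (highest first):
  #6: 2@96
ASKS (lowest first):
  #7: 10@98
  #8: 8@101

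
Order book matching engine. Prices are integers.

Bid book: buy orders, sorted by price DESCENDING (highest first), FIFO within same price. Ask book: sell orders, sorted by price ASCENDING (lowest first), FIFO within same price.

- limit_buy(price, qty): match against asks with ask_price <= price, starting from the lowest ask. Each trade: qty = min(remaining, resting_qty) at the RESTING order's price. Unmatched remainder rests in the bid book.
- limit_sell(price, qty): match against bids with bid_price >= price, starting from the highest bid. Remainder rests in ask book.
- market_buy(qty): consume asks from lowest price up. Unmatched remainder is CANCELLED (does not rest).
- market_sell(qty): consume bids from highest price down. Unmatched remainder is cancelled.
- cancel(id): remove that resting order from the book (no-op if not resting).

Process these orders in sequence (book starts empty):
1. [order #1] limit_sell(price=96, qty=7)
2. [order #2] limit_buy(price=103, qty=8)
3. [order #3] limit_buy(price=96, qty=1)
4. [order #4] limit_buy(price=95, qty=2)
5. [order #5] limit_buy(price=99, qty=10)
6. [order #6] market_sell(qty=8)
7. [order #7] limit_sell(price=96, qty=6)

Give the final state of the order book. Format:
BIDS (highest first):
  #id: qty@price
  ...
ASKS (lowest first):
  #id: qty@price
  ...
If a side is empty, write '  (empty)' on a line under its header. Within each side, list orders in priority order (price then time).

After op 1 [order #1] limit_sell(price=96, qty=7): fills=none; bids=[-] asks=[#1:7@96]
After op 2 [order #2] limit_buy(price=103, qty=8): fills=#2x#1:7@96; bids=[#2:1@103] asks=[-]
After op 3 [order #3] limit_buy(price=96, qty=1): fills=none; bids=[#2:1@103 #3:1@96] asks=[-]
After op 4 [order #4] limit_buy(price=95, qty=2): fills=none; bids=[#2:1@103 #3:1@96 #4:2@95] asks=[-]
After op 5 [order #5] limit_buy(price=99, qty=10): fills=none; bids=[#2:1@103 #5:10@99 #3:1@96 #4:2@95] asks=[-]
After op 6 [order #6] market_sell(qty=8): fills=#2x#6:1@103 #5x#6:7@99; bids=[#5:3@99 #3:1@96 #4:2@95] asks=[-]
After op 7 [order #7] limit_sell(price=96, qty=6): fills=#5x#7:3@99 #3x#7:1@96; bids=[#4:2@95] asks=[#7:2@96]

Answer: BIDS (highest first):
  #4: 2@95
ASKS (lowest first):
  #7: 2@96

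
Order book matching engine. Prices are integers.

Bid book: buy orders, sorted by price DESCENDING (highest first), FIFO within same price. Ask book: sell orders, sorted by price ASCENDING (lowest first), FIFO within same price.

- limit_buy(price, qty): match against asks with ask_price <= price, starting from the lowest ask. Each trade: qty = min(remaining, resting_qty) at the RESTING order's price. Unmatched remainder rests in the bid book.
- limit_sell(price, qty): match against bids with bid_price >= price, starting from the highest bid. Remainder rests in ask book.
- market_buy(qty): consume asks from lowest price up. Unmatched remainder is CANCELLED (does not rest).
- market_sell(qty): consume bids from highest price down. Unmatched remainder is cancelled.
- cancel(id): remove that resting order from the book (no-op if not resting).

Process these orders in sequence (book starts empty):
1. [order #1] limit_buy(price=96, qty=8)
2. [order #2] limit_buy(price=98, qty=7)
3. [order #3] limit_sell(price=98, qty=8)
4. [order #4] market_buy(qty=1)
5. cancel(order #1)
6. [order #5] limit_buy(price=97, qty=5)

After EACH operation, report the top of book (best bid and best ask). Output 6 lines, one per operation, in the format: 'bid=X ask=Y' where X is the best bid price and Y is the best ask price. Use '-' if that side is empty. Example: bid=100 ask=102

After op 1 [order #1] limit_buy(price=96, qty=8): fills=none; bids=[#1:8@96] asks=[-]
After op 2 [order #2] limit_buy(price=98, qty=7): fills=none; bids=[#2:7@98 #1:8@96] asks=[-]
After op 3 [order #3] limit_sell(price=98, qty=8): fills=#2x#3:7@98; bids=[#1:8@96] asks=[#3:1@98]
After op 4 [order #4] market_buy(qty=1): fills=#4x#3:1@98; bids=[#1:8@96] asks=[-]
After op 5 cancel(order #1): fills=none; bids=[-] asks=[-]
After op 6 [order #5] limit_buy(price=97, qty=5): fills=none; bids=[#5:5@97] asks=[-]

Answer: bid=96 ask=-
bid=98 ask=-
bid=96 ask=98
bid=96 ask=-
bid=- ask=-
bid=97 ask=-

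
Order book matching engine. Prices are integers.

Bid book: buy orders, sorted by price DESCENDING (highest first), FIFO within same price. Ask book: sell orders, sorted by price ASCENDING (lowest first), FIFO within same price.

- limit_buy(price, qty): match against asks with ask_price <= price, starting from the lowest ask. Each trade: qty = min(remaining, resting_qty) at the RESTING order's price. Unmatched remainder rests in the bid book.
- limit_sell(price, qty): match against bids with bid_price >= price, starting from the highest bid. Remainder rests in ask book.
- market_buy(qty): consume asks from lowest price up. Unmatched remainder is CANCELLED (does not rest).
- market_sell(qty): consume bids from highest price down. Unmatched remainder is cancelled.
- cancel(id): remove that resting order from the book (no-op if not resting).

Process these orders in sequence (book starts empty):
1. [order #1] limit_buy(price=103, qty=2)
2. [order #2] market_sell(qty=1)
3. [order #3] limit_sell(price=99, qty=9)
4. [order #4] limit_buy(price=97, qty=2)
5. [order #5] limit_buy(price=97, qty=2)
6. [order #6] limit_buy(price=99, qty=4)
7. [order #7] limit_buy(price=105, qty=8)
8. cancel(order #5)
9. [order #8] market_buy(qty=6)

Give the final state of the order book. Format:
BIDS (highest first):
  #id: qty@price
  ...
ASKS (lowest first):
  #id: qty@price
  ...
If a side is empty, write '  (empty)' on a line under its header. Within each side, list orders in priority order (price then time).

After op 1 [order #1] limit_buy(price=103, qty=2): fills=none; bids=[#1:2@103] asks=[-]
After op 2 [order #2] market_sell(qty=1): fills=#1x#2:1@103; bids=[#1:1@103] asks=[-]
After op 3 [order #3] limit_sell(price=99, qty=9): fills=#1x#3:1@103; bids=[-] asks=[#3:8@99]
After op 4 [order #4] limit_buy(price=97, qty=2): fills=none; bids=[#4:2@97] asks=[#3:8@99]
After op 5 [order #5] limit_buy(price=97, qty=2): fills=none; bids=[#4:2@97 #5:2@97] asks=[#3:8@99]
After op 6 [order #6] limit_buy(price=99, qty=4): fills=#6x#3:4@99; bids=[#4:2@97 #5:2@97] asks=[#3:4@99]
After op 7 [order #7] limit_buy(price=105, qty=8): fills=#7x#3:4@99; bids=[#7:4@105 #4:2@97 #5:2@97] asks=[-]
After op 8 cancel(order #5): fills=none; bids=[#7:4@105 #4:2@97] asks=[-]
After op 9 [order #8] market_buy(qty=6): fills=none; bids=[#7:4@105 #4:2@97] asks=[-]

Answer: BIDS (highest first):
  #7: 4@105
  #4: 2@97
ASKS (lowest first):
  (empty)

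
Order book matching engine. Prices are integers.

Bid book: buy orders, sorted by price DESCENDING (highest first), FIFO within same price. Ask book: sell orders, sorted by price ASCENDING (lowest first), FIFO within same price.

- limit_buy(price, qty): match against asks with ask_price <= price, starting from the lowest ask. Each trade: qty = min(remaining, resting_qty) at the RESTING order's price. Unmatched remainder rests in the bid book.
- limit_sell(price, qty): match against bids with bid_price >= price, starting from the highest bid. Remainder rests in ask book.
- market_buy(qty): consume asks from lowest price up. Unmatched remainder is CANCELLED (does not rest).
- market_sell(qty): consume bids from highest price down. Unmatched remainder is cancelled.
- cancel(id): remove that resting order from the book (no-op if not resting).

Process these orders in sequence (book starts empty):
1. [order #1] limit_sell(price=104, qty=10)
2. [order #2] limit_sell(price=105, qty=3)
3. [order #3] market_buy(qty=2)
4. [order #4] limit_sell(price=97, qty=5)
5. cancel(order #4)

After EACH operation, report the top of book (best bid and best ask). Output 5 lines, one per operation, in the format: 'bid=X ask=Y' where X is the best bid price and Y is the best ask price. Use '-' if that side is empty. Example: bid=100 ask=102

Answer: bid=- ask=104
bid=- ask=104
bid=- ask=104
bid=- ask=97
bid=- ask=104

Derivation:
After op 1 [order #1] limit_sell(price=104, qty=10): fills=none; bids=[-] asks=[#1:10@104]
After op 2 [order #2] limit_sell(price=105, qty=3): fills=none; bids=[-] asks=[#1:10@104 #2:3@105]
After op 3 [order #3] market_buy(qty=2): fills=#3x#1:2@104; bids=[-] asks=[#1:8@104 #2:3@105]
After op 4 [order #4] limit_sell(price=97, qty=5): fills=none; bids=[-] asks=[#4:5@97 #1:8@104 #2:3@105]
After op 5 cancel(order #4): fills=none; bids=[-] asks=[#1:8@104 #2:3@105]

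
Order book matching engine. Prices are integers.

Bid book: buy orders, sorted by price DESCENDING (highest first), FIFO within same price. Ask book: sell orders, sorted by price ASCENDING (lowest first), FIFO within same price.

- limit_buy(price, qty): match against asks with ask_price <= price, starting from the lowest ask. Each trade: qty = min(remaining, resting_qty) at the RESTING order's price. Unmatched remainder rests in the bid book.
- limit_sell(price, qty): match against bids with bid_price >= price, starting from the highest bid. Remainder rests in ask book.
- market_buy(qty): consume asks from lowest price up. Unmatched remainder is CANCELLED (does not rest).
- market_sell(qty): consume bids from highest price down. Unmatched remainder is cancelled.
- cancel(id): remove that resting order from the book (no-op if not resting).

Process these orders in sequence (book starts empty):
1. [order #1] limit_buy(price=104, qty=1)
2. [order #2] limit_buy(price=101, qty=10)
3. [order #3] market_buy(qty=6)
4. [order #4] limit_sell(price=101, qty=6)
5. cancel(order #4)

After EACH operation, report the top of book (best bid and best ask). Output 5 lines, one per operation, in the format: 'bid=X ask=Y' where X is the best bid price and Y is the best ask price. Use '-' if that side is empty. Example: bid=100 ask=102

After op 1 [order #1] limit_buy(price=104, qty=1): fills=none; bids=[#1:1@104] asks=[-]
After op 2 [order #2] limit_buy(price=101, qty=10): fills=none; bids=[#1:1@104 #2:10@101] asks=[-]
After op 3 [order #3] market_buy(qty=6): fills=none; bids=[#1:1@104 #2:10@101] asks=[-]
After op 4 [order #4] limit_sell(price=101, qty=6): fills=#1x#4:1@104 #2x#4:5@101; bids=[#2:5@101] asks=[-]
After op 5 cancel(order #4): fills=none; bids=[#2:5@101] asks=[-]

Answer: bid=104 ask=-
bid=104 ask=-
bid=104 ask=-
bid=101 ask=-
bid=101 ask=-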